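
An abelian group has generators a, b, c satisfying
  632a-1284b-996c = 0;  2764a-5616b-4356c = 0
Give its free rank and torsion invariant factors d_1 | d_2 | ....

rank_ℚ(R)=2; free=3−2=1
SNF(R) diag = [4, 12] → torsion [4, 12]

Answer: M ≅ ℤ^1 ⊕ ℤ/4 ⊕ ℤ/12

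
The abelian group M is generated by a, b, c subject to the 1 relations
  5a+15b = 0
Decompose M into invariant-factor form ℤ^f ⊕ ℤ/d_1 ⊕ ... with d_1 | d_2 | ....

Answer: M ≅ ℤ^2 ⊕ ℤ/5

Derivation:
rank_ℚ(R)=1; free=3−1=2
SNF(R) diag = [5] → torsion [5]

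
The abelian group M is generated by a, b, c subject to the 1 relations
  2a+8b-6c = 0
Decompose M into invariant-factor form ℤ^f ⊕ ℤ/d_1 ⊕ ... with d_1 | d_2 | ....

Answer: M ≅ ℤ^2 ⊕ ℤ/2

Derivation:
rank_ℚ(R)=1; free=3−1=2
SNF(R) diag = [2] → torsion [2]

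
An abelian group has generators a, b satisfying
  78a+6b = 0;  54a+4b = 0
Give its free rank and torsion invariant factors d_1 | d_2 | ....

rank_ℚ(R)=2; free=2−2=0
SNF(R) diag = [2, 6] → torsion [2, 6]

Answer: M ≅ ℤ/2 ⊕ ℤ/6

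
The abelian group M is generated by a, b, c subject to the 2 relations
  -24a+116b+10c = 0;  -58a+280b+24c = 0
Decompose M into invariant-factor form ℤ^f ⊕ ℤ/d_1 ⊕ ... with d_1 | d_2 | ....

Answer: M ≅ ℤ^1 ⊕ ℤ/2 ⊕ ℤ/2

Derivation:
rank_ℚ(R)=2; free=3−2=1
SNF(R) diag = [2, 2] → torsion [2, 2]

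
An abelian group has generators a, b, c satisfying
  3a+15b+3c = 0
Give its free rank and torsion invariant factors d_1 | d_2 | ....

rank_ℚ(R)=1; free=3−1=2
SNF(R) diag = [3] → torsion [3]

Answer: M ≅ ℤ^2 ⊕ ℤ/3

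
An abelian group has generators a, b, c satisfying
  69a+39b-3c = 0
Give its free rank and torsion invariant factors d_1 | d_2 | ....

rank_ℚ(R)=1; free=3−1=2
SNF(R) diag = [3] → torsion [3]

Answer: M ≅ ℤ^2 ⊕ ℤ/3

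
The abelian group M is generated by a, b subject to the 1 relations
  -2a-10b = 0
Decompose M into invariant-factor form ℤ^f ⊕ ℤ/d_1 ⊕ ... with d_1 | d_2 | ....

rank_ℚ(R)=1; free=2−1=1
SNF(R) diag = [2] → torsion [2]

Answer: M ≅ ℤ^1 ⊕ ℤ/2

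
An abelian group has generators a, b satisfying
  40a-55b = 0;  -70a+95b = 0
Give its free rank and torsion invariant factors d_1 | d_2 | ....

Answer: M ≅ ℤ/5 ⊕ ℤ/10

Derivation:
rank_ℚ(R)=2; free=2−2=0
SNF(R) diag = [5, 10] → torsion [5, 10]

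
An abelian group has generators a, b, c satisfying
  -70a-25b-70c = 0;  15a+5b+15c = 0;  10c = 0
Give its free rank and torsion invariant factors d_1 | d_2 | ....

rank_ℚ(R)=3; free=3−3=0
SNF(R) diag = [5, 5, 10] → torsion [5, 5, 10]

Answer: M ≅ ℤ/5 ⊕ ℤ/5 ⊕ ℤ/10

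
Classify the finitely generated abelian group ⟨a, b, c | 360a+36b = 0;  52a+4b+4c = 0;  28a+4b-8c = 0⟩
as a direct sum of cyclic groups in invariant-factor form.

Answer: M ≅ ℤ/4 ⊕ ℤ/12 ⊕ ℤ/36

Derivation:
rank_ℚ(R)=3; free=3−3=0
SNF(R) diag = [4, 12, 36] → torsion [4, 12, 36]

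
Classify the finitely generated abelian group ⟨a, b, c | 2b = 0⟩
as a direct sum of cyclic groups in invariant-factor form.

Answer: M ≅ ℤ^2 ⊕ ℤ/2

Derivation:
rank_ℚ(R)=1; free=3−1=2
SNF(R) diag = [2] → torsion [2]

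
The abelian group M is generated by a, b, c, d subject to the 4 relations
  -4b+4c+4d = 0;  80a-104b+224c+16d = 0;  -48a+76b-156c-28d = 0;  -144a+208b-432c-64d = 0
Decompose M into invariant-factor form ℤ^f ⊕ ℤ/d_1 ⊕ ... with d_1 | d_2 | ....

rank_ℚ(R)=4; free=4−4=0
SNF(R) diag = [4, 8, 16, 48] → torsion [4, 8, 16, 48]

Answer: M ≅ ℤ/4 ⊕ ℤ/8 ⊕ ℤ/16 ⊕ ℤ/48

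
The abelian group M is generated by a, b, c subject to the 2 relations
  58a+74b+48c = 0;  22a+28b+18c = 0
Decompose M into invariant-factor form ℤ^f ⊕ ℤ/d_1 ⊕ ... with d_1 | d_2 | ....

Answer: M ≅ ℤ^1 ⊕ ℤ/2 ⊕ ℤ/2

Derivation:
rank_ℚ(R)=2; free=3−2=1
SNF(R) diag = [2, 2] → torsion [2, 2]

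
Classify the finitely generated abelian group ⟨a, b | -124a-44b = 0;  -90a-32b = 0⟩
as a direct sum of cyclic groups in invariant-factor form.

rank_ℚ(R)=2; free=2−2=0
SNF(R) diag = [2, 4] → torsion [2, 4]

Answer: M ≅ ℤ/2 ⊕ ℤ/4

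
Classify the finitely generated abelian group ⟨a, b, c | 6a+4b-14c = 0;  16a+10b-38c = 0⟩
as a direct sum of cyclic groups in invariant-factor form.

rank_ℚ(R)=2; free=3−2=1
SNF(R) diag = [2, 2] → torsion [2, 2]

Answer: M ≅ ℤ^1 ⊕ ℤ/2 ⊕ ℤ/2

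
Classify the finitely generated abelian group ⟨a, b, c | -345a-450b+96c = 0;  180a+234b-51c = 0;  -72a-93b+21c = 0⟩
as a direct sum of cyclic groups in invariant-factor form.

rank_ℚ(R)=3; free=3−3=0
SNF(R) diag = [3, 3, 3] → torsion [3, 3, 3]

Answer: M ≅ ℤ/3 ⊕ ℤ/3 ⊕ ℤ/3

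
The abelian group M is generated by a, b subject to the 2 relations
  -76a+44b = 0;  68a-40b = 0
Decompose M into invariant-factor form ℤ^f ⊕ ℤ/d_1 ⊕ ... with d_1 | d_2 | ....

Answer: M ≅ ℤ/4 ⊕ ℤ/12

Derivation:
rank_ℚ(R)=2; free=2−2=0
SNF(R) diag = [4, 12] → torsion [4, 12]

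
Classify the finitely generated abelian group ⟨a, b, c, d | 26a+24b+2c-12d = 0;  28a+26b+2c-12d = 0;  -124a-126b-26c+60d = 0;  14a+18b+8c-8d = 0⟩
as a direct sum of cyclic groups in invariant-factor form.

Answer: M ≅ ℤ/2 ⊕ ℤ/2 ⊕ ℤ/4 ⊕ ℤ/8

Derivation:
rank_ℚ(R)=4; free=4−4=0
SNF(R) diag = [2, 2, 4, 8] → torsion [2, 2, 4, 8]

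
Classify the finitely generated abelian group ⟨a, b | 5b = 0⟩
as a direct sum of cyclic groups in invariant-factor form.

Answer: M ≅ ℤ^1 ⊕ ℤ/5

Derivation:
rank_ℚ(R)=1; free=2−1=1
SNF(R) diag = [5] → torsion [5]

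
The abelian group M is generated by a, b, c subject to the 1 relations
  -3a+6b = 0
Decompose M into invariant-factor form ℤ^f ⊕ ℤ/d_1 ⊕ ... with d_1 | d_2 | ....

Answer: M ≅ ℤ^2 ⊕ ℤ/3

Derivation:
rank_ℚ(R)=1; free=3−1=2
SNF(R) diag = [3] → torsion [3]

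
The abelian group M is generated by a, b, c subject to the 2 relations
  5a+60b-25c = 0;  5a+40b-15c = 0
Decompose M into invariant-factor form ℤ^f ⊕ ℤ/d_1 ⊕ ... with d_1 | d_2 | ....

Answer: M ≅ ℤ^1 ⊕ ℤ/5 ⊕ ℤ/10

Derivation:
rank_ℚ(R)=2; free=3−2=1
SNF(R) diag = [5, 10] → torsion [5, 10]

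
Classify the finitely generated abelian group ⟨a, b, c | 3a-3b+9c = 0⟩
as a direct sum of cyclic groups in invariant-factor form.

rank_ℚ(R)=1; free=3−1=2
SNF(R) diag = [3] → torsion [3]

Answer: M ≅ ℤ^2 ⊕ ℤ/3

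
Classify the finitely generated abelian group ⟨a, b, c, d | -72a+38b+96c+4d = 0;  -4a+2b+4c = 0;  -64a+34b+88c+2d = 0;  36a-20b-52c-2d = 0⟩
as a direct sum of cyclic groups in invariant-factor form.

rank_ℚ(R)=4; free=4−4=0
SNF(R) diag = [2, 2, 4, 8] → torsion [2, 2, 4, 8]

Answer: M ≅ ℤ/2 ⊕ ℤ/2 ⊕ ℤ/4 ⊕ ℤ/8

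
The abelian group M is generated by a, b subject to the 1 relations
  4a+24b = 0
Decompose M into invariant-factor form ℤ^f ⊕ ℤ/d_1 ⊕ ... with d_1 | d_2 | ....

rank_ℚ(R)=1; free=2−1=1
SNF(R) diag = [4] → torsion [4]

Answer: M ≅ ℤ^1 ⊕ ℤ/4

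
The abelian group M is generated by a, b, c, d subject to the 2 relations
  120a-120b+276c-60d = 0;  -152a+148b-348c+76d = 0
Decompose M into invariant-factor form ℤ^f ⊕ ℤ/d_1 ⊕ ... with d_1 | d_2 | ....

Answer: M ≅ ℤ^2 ⊕ ℤ/4 ⊕ ℤ/12

Derivation:
rank_ℚ(R)=2; free=4−2=2
SNF(R) diag = [4, 12] → torsion [4, 12]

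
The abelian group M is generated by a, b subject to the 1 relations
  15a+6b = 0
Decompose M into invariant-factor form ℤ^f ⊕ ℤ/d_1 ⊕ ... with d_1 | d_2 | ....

rank_ℚ(R)=1; free=2−1=1
SNF(R) diag = [3] → torsion [3]

Answer: M ≅ ℤ^1 ⊕ ℤ/3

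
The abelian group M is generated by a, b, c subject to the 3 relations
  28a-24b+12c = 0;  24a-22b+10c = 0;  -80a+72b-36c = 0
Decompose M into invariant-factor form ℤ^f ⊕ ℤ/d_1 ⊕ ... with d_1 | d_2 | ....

Answer: M ≅ ℤ/2 ⊕ ℤ/4 ⊕ ℤ/12

Derivation:
rank_ℚ(R)=3; free=3−3=0
SNF(R) diag = [2, 4, 12] → torsion [2, 4, 12]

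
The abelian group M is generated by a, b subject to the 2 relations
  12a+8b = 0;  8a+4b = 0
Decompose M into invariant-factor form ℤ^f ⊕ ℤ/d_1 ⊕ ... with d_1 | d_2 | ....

rank_ℚ(R)=2; free=2−2=0
SNF(R) diag = [4, 4] → torsion [4, 4]

Answer: M ≅ ℤ/4 ⊕ ℤ/4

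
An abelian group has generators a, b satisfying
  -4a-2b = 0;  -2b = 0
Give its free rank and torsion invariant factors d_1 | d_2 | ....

Answer: M ≅ ℤ/2 ⊕ ℤ/4

Derivation:
rank_ℚ(R)=2; free=2−2=0
SNF(R) diag = [2, 4] → torsion [2, 4]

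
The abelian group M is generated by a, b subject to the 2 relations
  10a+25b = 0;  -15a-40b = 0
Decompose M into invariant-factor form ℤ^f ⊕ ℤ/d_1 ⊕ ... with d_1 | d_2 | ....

rank_ℚ(R)=2; free=2−2=0
SNF(R) diag = [5, 5] → torsion [5, 5]

Answer: M ≅ ℤ/5 ⊕ ℤ/5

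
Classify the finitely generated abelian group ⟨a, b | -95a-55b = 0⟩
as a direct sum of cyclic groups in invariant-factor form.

Answer: M ≅ ℤ^1 ⊕ ℤ/5

Derivation:
rank_ℚ(R)=1; free=2−1=1
SNF(R) diag = [5] → torsion [5]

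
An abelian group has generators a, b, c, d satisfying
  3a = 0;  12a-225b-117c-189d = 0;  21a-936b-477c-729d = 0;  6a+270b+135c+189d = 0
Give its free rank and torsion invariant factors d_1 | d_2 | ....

rank_ℚ(R)=4; free=4−4=0
SNF(R) diag = [3, 9, 27, 54] → torsion [3, 9, 27, 54]

Answer: M ≅ ℤ/3 ⊕ ℤ/9 ⊕ ℤ/27 ⊕ ℤ/54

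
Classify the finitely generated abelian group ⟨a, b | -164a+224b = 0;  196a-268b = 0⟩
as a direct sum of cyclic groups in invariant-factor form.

rank_ℚ(R)=2; free=2−2=0
SNF(R) diag = [4, 12] → torsion [4, 12]

Answer: M ≅ ℤ/4 ⊕ ℤ/12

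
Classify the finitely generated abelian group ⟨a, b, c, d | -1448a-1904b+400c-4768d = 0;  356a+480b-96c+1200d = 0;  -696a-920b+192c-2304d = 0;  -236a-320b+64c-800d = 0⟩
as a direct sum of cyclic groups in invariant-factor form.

rank_ℚ(R)=4; free=4−4=0
SNF(R) diag = [4, 8, 16, 16] → torsion [4, 8, 16, 16]

Answer: M ≅ ℤ/4 ⊕ ℤ/8 ⊕ ℤ/16 ⊕ ℤ/16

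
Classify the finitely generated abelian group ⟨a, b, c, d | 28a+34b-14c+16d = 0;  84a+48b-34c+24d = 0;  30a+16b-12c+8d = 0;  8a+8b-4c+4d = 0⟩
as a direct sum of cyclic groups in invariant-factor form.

Answer: M ≅ ℤ/2 ⊕ ℤ/2 ⊕ ℤ/2 ⊕ ℤ/4

Derivation:
rank_ℚ(R)=4; free=4−4=0
SNF(R) diag = [2, 2, 2, 4] → torsion [2, 2, 2, 4]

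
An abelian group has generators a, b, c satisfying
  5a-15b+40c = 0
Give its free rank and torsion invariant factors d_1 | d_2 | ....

Answer: M ≅ ℤ^2 ⊕ ℤ/5

Derivation:
rank_ℚ(R)=1; free=3−1=2
SNF(R) diag = [5] → torsion [5]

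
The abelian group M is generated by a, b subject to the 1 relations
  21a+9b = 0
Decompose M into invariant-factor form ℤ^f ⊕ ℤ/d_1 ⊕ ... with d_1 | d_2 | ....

Answer: M ≅ ℤ^1 ⊕ ℤ/3

Derivation:
rank_ℚ(R)=1; free=2−1=1
SNF(R) diag = [3] → torsion [3]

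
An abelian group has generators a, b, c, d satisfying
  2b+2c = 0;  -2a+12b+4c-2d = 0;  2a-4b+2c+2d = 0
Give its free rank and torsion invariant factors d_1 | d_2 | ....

Answer: M ≅ ℤ^1 ⊕ ℤ/2 ⊕ ℤ/2 ⊕ ℤ/2

Derivation:
rank_ℚ(R)=3; free=4−3=1
SNF(R) diag = [2, 2, 2] → torsion [2, 2, 2]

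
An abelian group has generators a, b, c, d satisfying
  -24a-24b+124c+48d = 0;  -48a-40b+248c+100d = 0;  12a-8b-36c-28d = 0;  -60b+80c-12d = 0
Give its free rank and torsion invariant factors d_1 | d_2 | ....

Answer: M ≅ ℤ/4 ⊕ ℤ/4 ⊕ ℤ/12 ⊕ ℤ/12

Derivation:
rank_ℚ(R)=4; free=4−4=0
SNF(R) diag = [4, 4, 12, 12] → torsion [4, 4, 12, 12]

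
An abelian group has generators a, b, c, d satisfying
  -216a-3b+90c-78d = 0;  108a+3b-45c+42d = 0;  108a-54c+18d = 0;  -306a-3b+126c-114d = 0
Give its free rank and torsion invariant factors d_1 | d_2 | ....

rank_ℚ(R)=4; free=4−4=0
SNF(R) diag = [3, 9, 18, 18] → torsion [3, 9, 18, 18]

Answer: M ≅ ℤ/3 ⊕ ℤ/9 ⊕ ℤ/18 ⊕ ℤ/18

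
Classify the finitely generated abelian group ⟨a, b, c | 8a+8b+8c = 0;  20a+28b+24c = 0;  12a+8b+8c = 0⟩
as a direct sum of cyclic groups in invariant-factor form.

Answer: M ≅ ℤ/4 ⊕ ℤ/4 ⊕ ℤ/8

Derivation:
rank_ℚ(R)=3; free=3−3=0
SNF(R) diag = [4, 4, 8] → torsion [4, 4, 8]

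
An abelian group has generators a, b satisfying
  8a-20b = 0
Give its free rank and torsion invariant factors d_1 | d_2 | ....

rank_ℚ(R)=1; free=2−1=1
SNF(R) diag = [4] → torsion [4]

Answer: M ≅ ℤ^1 ⊕ ℤ/4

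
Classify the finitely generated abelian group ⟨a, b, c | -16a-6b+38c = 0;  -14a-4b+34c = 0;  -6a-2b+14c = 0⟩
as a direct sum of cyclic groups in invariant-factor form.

Answer: M ≅ ℤ/2 ⊕ ℤ/2 ⊕ ℤ/2

Derivation:
rank_ℚ(R)=3; free=3−3=0
SNF(R) diag = [2, 2, 2] → torsion [2, 2, 2]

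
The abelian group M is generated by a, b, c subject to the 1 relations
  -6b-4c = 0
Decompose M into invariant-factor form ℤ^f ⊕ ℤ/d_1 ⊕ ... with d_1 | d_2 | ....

rank_ℚ(R)=1; free=3−1=2
SNF(R) diag = [2] → torsion [2]

Answer: M ≅ ℤ^2 ⊕ ℤ/2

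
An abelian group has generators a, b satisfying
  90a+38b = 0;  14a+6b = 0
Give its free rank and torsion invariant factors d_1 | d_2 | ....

rank_ℚ(R)=2; free=2−2=0
SNF(R) diag = [2, 4] → torsion [2, 4]

Answer: M ≅ ℤ/2 ⊕ ℤ/4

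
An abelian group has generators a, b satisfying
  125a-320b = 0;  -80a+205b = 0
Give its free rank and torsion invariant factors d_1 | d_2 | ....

Answer: M ≅ ℤ/5 ⊕ ℤ/5

Derivation:
rank_ℚ(R)=2; free=2−2=0
SNF(R) diag = [5, 5] → torsion [5, 5]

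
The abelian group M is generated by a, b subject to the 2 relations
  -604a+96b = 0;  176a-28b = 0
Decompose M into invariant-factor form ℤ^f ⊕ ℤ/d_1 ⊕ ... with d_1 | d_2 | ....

rank_ℚ(R)=2; free=2−2=0
SNF(R) diag = [4, 4] → torsion [4, 4]

Answer: M ≅ ℤ/4 ⊕ ℤ/4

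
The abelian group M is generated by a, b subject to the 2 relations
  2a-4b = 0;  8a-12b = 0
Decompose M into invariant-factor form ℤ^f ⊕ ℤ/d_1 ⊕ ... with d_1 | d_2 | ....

rank_ℚ(R)=2; free=2−2=0
SNF(R) diag = [2, 4] → torsion [2, 4]

Answer: M ≅ ℤ/2 ⊕ ℤ/4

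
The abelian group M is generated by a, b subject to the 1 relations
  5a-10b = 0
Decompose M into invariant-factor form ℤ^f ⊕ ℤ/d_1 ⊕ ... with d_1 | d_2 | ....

rank_ℚ(R)=1; free=2−1=1
SNF(R) diag = [5] → torsion [5]

Answer: M ≅ ℤ^1 ⊕ ℤ/5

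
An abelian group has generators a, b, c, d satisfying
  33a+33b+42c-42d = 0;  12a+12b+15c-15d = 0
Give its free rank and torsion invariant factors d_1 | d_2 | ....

rank_ℚ(R)=2; free=4−2=2
SNF(R) diag = [3, 3] → torsion [3, 3]

Answer: M ≅ ℤ^2 ⊕ ℤ/3 ⊕ ℤ/3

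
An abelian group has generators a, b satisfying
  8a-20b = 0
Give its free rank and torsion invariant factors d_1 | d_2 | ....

Answer: M ≅ ℤ^1 ⊕ ℤ/4

Derivation:
rank_ℚ(R)=1; free=2−1=1
SNF(R) diag = [4] → torsion [4]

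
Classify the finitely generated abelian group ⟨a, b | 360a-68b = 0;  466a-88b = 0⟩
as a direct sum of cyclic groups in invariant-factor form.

Answer: M ≅ ℤ/2 ⊕ ℤ/4

Derivation:
rank_ℚ(R)=2; free=2−2=0
SNF(R) diag = [2, 4] → torsion [2, 4]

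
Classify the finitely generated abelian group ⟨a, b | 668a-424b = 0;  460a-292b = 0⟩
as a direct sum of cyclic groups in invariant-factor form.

Answer: M ≅ ℤ/4 ⊕ ℤ/4

Derivation:
rank_ℚ(R)=2; free=2−2=0
SNF(R) diag = [4, 4] → torsion [4, 4]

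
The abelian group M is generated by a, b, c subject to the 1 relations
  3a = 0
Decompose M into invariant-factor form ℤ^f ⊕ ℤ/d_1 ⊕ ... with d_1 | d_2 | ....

Answer: M ≅ ℤ^2 ⊕ ℤ/3

Derivation:
rank_ℚ(R)=1; free=3−1=2
SNF(R) diag = [3] → torsion [3]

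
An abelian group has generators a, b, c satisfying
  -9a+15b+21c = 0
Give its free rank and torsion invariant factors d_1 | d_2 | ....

rank_ℚ(R)=1; free=3−1=2
SNF(R) diag = [3] → torsion [3]

Answer: M ≅ ℤ^2 ⊕ ℤ/3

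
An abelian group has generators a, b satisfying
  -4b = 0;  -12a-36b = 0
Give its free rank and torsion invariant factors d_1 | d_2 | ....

Answer: M ≅ ℤ/4 ⊕ ℤ/12

Derivation:
rank_ℚ(R)=2; free=2−2=0
SNF(R) diag = [4, 12] → torsion [4, 12]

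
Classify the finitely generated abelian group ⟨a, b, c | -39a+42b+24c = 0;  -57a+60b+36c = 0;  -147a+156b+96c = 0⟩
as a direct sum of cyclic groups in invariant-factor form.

rank_ℚ(R)=3; free=3−3=0
SNF(R) diag = [3, 6, 12] → torsion [3, 6, 12]

Answer: M ≅ ℤ/3 ⊕ ℤ/6 ⊕ ℤ/12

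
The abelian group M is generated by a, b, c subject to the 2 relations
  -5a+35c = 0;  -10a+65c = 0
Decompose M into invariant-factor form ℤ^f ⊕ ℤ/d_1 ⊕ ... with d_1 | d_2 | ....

Answer: M ≅ ℤ^1 ⊕ ℤ/5 ⊕ ℤ/5

Derivation:
rank_ℚ(R)=2; free=3−2=1
SNF(R) diag = [5, 5] → torsion [5, 5]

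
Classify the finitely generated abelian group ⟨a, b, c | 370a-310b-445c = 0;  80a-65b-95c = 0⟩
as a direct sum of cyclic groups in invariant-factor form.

rank_ℚ(R)=2; free=3−2=1
SNF(R) diag = [5, 15] → torsion [5, 15]

Answer: M ≅ ℤ^1 ⊕ ℤ/5 ⊕ ℤ/15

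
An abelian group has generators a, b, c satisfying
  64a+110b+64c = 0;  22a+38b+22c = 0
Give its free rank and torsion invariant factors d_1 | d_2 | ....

Answer: M ≅ ℤ^1 ⊕ ℤ/2 ⊕ ℤ/6

Derivation:
rank_ℚ(R)=2; free=3−2=1
SNF(R) diag = [2, 6] → torsion [2, 6]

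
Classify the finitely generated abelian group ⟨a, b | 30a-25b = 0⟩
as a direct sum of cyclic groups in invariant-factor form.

Answer: M ≅ ℤ^1 ⊕ ℤ/5

Derivation:
rank_ℚ(R)=1; free=2−1=1
SNF(R) diag = [5] → torsion [5]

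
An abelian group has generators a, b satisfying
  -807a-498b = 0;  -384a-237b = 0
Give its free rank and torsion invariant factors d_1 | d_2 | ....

rank_ℚ(R)=2; free=2−2=0
SNF(R) diag = [3, 9] → torsion [3, 9]

Answer: M ≅ ℤ/3 ⊕ ℤ/9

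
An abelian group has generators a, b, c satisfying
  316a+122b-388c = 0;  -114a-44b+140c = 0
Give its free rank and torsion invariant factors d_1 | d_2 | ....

rank_ℚ(R)=2; free=3−2=1
SNF(R) diag = [2, 2] → torsion [2, 2]

Answer: M ≅ ℤ^1 ⊕ ℤ/2 ⊕ ℤ/2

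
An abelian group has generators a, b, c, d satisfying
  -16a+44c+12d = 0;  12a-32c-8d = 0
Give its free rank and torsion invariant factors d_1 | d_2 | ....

rank_ℚ(R)=2; free=4−2=2
SNF(R) diag = [4, 4] → torsion [4, 4]

Answer: M ≅ ℤ^2 ⊕ ℤ/4 ⊕ ℤ/4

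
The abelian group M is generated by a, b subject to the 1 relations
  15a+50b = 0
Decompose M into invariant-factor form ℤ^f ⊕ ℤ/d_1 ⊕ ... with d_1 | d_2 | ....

Answer: M ≅ ℤ^1 ⊕ ℤ/5

Derivation:
rank_ℚ(R)=1; free=2−1=1
SNF(R) diag = [5] → torsion [5]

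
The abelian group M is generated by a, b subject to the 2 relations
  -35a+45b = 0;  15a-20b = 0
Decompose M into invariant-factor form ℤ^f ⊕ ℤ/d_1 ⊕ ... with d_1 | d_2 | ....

rank_ℚ(R)=2; free=2−2=0
SNF(R) diag = [5, 5] → torsion [5, 5]

Answer: M ≅ ℤ/5 ⊕ ℤ/5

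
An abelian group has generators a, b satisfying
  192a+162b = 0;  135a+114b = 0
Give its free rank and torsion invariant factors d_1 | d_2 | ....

rank_ℚ(R)=2; free=2−2=0
SNF(R) diag = [3, 6] → torsion [3, 6]

Answer: M ≅ ℤ/3 ⊕ ℤ/6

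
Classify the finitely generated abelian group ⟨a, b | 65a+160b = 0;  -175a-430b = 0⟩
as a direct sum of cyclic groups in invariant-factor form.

rank_ℚ(R)=2; free=2−2=0
SNF(R) diag = [5, 10] → torsion [5, 10]

Answer: M ≅ ℤ/5 ⊕ ℤ/10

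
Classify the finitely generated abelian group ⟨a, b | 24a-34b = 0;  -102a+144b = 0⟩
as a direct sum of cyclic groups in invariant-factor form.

Answer: M ≅ ℤ/2 ⊕ ℤ/6

Derivation:
rank_ℚ(R)=2; free=2−2=0
SNF(R) diag = [2, 6] → torsion [2, 6]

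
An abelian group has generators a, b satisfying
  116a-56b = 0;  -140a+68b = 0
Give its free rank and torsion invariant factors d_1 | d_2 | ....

rank_ℚ(R)=2; free=2−2=0
SNF(R) diag = [4, 12] → torsion [4, 12]

Answer: M ≅ ℤ/4 ⊕ ℤ/12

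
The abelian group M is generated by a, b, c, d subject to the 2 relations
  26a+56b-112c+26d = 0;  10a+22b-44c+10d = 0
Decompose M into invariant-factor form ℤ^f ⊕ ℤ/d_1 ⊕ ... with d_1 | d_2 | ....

rank_ℚ(R)=2; free=4−2=2
SNF(R) diag = [2, 6] → torsion [2, 6]

Answer: M ≅ ℤ^2 ⊕ ℤ/2 ⊕ ℤ/6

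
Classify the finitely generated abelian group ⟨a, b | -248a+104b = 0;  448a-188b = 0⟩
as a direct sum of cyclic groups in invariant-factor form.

Answer: M ≅ ℤ/4 ⊕ ℤ/8

Derivation:
rank_ℚ(R)=2; free=2−2=0
SNF(R) diag = [4, 8] → torsion [4, 8]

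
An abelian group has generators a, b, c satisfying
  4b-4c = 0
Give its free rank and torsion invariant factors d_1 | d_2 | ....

rank_ℚ(R)=1; free=3−1=2
SNF(R) diag = [4] → torsion [4]

Answer: M ≅ ℤ^2 ⊕ ℤ/4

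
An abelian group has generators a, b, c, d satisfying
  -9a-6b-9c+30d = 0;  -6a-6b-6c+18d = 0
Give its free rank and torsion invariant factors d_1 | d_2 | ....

rank_ℚ(R)=2; free=4−2=2
SNF(R) diag = [3, 6] → torsion [3, 6]

Answer: M ≅ ℤ^2 ⊕ ℤ/3 ⊕ ℤ/6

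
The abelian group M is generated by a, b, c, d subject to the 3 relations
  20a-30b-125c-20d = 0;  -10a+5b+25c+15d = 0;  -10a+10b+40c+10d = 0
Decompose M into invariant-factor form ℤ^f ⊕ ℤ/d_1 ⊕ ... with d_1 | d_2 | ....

rank_ℚ(R)=3; free=4−3=1
SNF(R) diag = [5, 5, 10] → torsion [5, 5, 10]

Answer: M ≅ ℤ^1 ⊕ ℤ/5 ⊕ ℤ/5 ⊕ ℤ/10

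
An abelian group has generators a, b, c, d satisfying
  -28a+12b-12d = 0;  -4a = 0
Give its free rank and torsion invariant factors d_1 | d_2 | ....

rank_ℚ(R)=2; free=4−2=2
SNF(R) diag = [4, 12] → torsion [4, 12]

Answer: M ≅ ℤ^2 ⊕ ℤ/4 ⊕ ℤ/12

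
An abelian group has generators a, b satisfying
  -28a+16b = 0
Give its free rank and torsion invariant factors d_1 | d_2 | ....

rank_ℚ(R)=1; free=2−1=1
SNF(R) diag = [4] → torsion [4]

Answer: M ≅ ℤ^1 ⊕ ℤ/4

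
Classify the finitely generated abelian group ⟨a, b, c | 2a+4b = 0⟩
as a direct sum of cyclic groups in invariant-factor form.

Answer: M ≅ ℤ^2 ⊕ ℤ/2

Derivation:
rank_ℚ(R)=1; free=3−1=2
SNF(R) diag = [2] → torsion [2]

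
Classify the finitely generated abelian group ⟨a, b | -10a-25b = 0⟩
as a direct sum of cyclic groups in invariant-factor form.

Answer: M ≅ ℤ^1 ⊕ ℤ/5

Derivation:
rank_ℚ(R)=1; free=2−1=1
SNF(R) diag = [5] → torsion [5]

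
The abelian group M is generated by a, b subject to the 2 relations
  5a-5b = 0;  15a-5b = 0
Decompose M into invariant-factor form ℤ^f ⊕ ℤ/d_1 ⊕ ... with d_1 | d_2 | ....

rank_ℚ(R)=2; free=2−2=0
SNF(R) diag = [5, 10] → torsion [5, 10]

Answer: M ≅ ℤ/5 ⊕ ℤ/10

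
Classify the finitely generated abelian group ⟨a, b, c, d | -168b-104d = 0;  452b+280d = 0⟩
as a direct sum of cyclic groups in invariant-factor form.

rank_ℚ(R)=2; free=4−2=2
SNF(R) diag = [4, 8] → torsion [4, 8]

Answer: M ≅ ℤ^2 ⊕ ℤ/4 ⊕ ℤ/8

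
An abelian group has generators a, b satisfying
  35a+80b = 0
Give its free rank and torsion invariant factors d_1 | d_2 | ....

Answer: M ≅ ℤ^1 ⊕ ℤ/5

Derivation:
rank_ℚ(R)=1; free=2−1=1
SNF(R) diag = [5] → torsion [5]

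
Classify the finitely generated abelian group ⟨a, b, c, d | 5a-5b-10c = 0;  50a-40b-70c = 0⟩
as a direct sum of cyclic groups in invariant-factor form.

Answer: M ≅ ℤ^2 ⊕ ℤ/5 ⊕ ℤ/10

Derivation:
rank_ℚ(R)=2; free=4−2=2
SNF(R) diag = [5, 10] → torsion [5, 10]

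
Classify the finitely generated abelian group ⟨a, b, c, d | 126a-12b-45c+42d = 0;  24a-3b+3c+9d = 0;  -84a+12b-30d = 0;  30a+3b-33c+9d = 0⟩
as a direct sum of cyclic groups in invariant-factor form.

rank_ℚ(R)=4; free=4−4=0
SNF(R) diag = [3, 3, 6, 18] → torsion [3, 3, 6, 18]

Answer: M ≅ ℤ/3 ⊕ ℤ/3 ⊕ ℤ/6 ⊕ ℤ/18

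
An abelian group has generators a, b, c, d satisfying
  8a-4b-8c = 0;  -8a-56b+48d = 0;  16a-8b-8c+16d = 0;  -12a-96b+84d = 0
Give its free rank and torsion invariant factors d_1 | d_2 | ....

Answer: M ≅ ℤ/4 ⊕ ℤ/4 ⊕ ℤ/8 ⊕ ℤ/24

Derivation:
rank_ℚ(R)=4; free=4−4=0
SNF(R) diag = [4, 4, 8, 24] → torsion [4, 4, 8, 24]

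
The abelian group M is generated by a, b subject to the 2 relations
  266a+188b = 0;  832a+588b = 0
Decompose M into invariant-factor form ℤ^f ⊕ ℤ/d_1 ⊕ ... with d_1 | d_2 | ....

Answer: M ≅ ℤ/2 ⊕ ℤ/4

Derivation:
rank_ℚ(R)=2; free=2−2=0
SNF(R) diag = [2, 4] → torsion [2, 4]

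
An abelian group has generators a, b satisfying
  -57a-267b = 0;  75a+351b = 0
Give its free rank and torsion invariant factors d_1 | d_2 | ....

rank_ℚ(R)=2; free=2−2=0
SNF(R) diag = [3, 6] → torsion [3, 6]

Answer: M ≅ ℤ/3 ⊕ ℤ/6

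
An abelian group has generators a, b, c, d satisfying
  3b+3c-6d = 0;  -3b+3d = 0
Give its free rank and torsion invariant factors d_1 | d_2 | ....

rank_ℚ(R)=2; free=4−2=2
SNF(R) diag = [3, 3] → torsion [3, 3]

Answer: M ≅ ℤ^2 ⊕ ℤ/3 ⊕ ℤ/3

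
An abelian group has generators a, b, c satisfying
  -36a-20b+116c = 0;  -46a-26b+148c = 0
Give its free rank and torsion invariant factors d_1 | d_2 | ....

rank_ℚ(R)=2; free=3−2=1
SNF(R) diag = [2, 4] → torsion [2, 4]

Answer: M ≅ ℤ^1 ⊕ ℤ/2 ⊕ ℤ/4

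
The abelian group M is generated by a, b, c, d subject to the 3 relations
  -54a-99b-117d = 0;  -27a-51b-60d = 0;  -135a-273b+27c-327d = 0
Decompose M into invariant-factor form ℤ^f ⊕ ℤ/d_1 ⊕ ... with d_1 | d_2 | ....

rank_ℚ(R)=3; free=4−3=1
SNF(R) diag = [3, 9, 27] → torsion [3, 9, 27]

Answer: M ≅ ℤ^1 ⊕ ℤ/3 ⊕ ℤ/9 ⊕ ℤ/27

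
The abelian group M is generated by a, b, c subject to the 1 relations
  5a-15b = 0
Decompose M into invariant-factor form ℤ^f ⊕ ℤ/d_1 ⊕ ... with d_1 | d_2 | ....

rank_ℚ(R)=1; free=3−1=2
SNF(R) diag = [5] → torsion [5]

Answer: M ≅ ℤ^2 ⊕ ℤ/5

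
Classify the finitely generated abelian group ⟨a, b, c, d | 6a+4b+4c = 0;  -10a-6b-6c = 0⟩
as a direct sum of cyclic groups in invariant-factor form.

Answer: M ≅ ℤ^2 ⊕ ℤ/2 ⊕ ℤ/2

Derivation:
rank_ℚ(R)=2; free=4−2=2
SNF(R) diag = [2, 2] → torsion [2, 2]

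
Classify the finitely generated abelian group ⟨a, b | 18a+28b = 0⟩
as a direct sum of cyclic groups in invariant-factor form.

rank_ℚ(R)=1; free=2−1=1
SNF(R) diag = [2] → torsion [2]

Answer: M ≅ ℤ^1 ⊕ ℤ/2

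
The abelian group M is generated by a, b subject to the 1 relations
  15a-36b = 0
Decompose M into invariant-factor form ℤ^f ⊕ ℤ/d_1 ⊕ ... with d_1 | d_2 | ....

Answer: M ≅ ℤ^1 ⊕ ℤ/3

Derivation:
rank_ℚ(R)=1; free=2−1=1
SNF(R) diag = [3] → torsion [3]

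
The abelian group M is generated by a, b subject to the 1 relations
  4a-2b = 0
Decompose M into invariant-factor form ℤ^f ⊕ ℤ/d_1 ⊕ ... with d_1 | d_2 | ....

Answer: M ≅ ℤ^1 ⊕ ℤ/2

Derivation:
rank_ℚ(R)=1; free=2−1=1
SNF(R) diag = [2] → torsion [2]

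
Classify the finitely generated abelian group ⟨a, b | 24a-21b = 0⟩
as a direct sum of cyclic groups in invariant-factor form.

Answer: M ≅ ℤ^1 ⊕ ℤ/3

Derivation:
rank_ℚ(R)=1; free=2−1=1
SNF(R) diag = [3] → torsion [3]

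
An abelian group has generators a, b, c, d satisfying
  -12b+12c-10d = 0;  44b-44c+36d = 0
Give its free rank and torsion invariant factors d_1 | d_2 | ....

Answer: M ≅ ℤ^2 ⊕ ℤ/2 ⊕ ℤ/4

Derivation:
rank_ℚ(R)=2; free=4−2=2
SNF(R) diag = [2, 4] → torsion [2, 4]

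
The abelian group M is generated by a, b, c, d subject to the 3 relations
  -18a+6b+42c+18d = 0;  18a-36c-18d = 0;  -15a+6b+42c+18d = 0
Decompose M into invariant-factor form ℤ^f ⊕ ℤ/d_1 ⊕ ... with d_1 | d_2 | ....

rank_ℚ(R)=3; free=4−3=1
SNF(R) diag = [3, 6, 18] → torsion [3, 6, 18]

Answer: M ≅ ℤ^1 ⊕ ℤ/3 ⊕ ℤ/6 ⊕ ℤ/18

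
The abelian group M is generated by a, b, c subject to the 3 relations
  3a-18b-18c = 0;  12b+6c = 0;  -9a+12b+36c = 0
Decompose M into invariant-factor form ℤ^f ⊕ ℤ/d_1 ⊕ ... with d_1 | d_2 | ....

Answer: M ≅ ℤ/3 ⊕ ℤ/6 ⊕ ℤ/6

Derivation:
rank_ℚ(R)=3; free=3−3=0
SNF(R) diag = [3, 6, 6] → torsion [3, 6, 6]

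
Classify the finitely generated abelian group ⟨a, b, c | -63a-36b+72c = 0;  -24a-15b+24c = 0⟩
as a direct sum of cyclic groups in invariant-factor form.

rank_ℚ(R)=2; free=3−2=1
SNF(R) diag = [3, 9] → torsion [3, 9]

Answer: M ≅ ℤ^1 ⊕ ℤ/3 ⊕ ℤ/9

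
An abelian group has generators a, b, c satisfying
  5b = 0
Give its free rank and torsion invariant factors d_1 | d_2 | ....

rank_ℚ(R)=1; free=3−1=2
SNF(R) diag = [5] → torsion [5]

Answer: M ≅ ℤ^2 ⊕ ℤ/5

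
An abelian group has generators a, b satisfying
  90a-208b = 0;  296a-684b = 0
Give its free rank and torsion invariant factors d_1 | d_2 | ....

Answer: M ≅ ℤ/2 ⊕ ℤ/4

Derivation:
rank_ℚ(R)=2; free=2−2=0
SNF(R) diag = [2, 4] → torsion [2, 4]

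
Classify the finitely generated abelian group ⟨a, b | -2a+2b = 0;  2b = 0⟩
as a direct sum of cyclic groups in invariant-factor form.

rank_ℚ(R)=2; free=2−2=0
SNF(R) diag = [2, 2] → torsion [2, 2]

Answer: M ≅ ℤ/2 ⊕ ℤ/2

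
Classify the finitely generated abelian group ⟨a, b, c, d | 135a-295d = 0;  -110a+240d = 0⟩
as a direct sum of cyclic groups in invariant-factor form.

Answer: M ≅ ℤ^2 ⊕ ℤ/5 ⊕ ℤ/10

Derivation:
rank_ℚ(R)=2; free=4−2=2
SNF(R) diag = [5, 10] → torsion [5, 10]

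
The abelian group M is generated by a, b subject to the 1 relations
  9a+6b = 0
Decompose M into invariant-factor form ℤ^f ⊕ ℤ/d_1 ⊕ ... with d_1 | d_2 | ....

rank_ℚ(R)=1; free=2−1=1
SNF(R) diag = [3] → torsion [3]

Answer: M ≅ ℤ^1 ⊕ ℤ/3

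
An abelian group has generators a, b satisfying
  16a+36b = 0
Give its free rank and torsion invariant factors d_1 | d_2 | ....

rank_ℚ(R)=1; free=2−1=1
SNF(R) diag = [4] → torsion [4]

Answer: M ≅ ℤ^1 ⊕ ℤ/4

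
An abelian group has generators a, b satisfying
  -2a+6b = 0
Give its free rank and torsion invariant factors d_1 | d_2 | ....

rank_ℚ(R)=1; free=2−1=1
SNF(R) diag = [2] → torsion [2]

Answer: M ≅ ℤ^1 ⊕ ℤ/2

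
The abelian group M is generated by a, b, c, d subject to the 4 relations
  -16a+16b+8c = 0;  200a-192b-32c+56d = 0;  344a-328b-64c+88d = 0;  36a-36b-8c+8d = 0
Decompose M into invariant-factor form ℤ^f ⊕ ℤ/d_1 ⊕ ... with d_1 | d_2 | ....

Answer: M ≅ ℤ/4 ⊕ ℤ/8 ⊕ ℤ/8 ⊕ ℤ/8

Derivation:
rank_ℚ(R)=4; free=4−4=0
SNF(R) diag = [4, 8, 8, 8] → torsion [4, 8, 8, 8]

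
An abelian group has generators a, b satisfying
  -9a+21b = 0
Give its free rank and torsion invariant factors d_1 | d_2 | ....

rank_ℚ(R)=1; free=2−1=1
SNF(R) diag = [3] → torsion [3]

Answer: M ≅ ℤ^1 ⊕ ℤ/3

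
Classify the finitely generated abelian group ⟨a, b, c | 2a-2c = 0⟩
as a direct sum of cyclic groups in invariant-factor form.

rank_ℚ(R)=1; free=3−1=2
SNF(R) diag = [2] → torsion [2]

Answer: M ≅ ℤ^2 ⊕ ℤ/2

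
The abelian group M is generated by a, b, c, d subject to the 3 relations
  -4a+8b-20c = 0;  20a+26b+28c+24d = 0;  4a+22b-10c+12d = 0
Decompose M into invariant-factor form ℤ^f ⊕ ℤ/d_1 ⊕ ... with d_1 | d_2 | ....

rank_ℚ(R)=3; free=4−3=1
SNF(R) diag = [2, 6, 12] → torsion [2, 6, 12]

Answer: M ≅ ℤ^1 ⊕ ℤ/2 ⊕ ℤ/6 ⊕ ℤ/12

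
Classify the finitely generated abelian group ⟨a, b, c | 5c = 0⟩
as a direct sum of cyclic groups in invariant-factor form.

Answer: M ≅ ℤ^2 ⊕ ℤ/5

Derivation:
rank_ℚ(R)=1; free=3−1=2
SNF(R) diag = [5] → torsion [5]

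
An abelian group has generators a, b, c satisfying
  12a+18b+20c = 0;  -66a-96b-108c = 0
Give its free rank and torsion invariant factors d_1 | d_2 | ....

Answer: M ≅ ℤ^1 ⊕ ℤ/2 ⊕ ℤ/6

Derivation:
rank_ℚ(R)=2; free=3−2=1
SNF(R) diag = [2, 6] → torsion [2, 6]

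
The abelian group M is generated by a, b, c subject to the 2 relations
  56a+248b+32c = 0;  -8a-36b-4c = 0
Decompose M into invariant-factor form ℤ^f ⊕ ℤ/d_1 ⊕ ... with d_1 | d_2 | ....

Answer: M ≅ ℤ^1 ⊕ ℤ/4 ⊕ ℤ/8

Derivation:
rank_ℚ(R)=2; free=3−2=1
SNF(R) diag = [4, 8] → torsion [4, 8]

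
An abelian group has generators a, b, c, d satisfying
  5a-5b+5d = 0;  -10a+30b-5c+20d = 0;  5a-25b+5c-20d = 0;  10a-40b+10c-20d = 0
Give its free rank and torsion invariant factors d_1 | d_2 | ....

Answer: M ≅ ℤ/5 ⊕ ℤ/5 ⊕ ℤ/5 ⊕ ℤ/10

Derivation:
rank_ℚ(R)=4; free=4−4=0
SNF(R) diag = [5, 5, 5, 10] → torsion [5, 5, 5, 10]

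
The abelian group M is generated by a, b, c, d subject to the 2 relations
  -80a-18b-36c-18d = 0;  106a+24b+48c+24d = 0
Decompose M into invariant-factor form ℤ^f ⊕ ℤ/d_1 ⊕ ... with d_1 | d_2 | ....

Answer: M ≅ ℤ^2 ⊕ ℤ/2 ⊕ ℤ/6

Derivation:
rank_ℚ(R)=2; free=4−2=2
SNF(R) diag = [2, 6] → torsion [2, 6]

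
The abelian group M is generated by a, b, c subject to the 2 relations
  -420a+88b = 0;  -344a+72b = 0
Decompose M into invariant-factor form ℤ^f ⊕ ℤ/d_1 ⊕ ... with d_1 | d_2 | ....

Answer: M ≅ ℤ^1 ⊕ ℤ/4 ⊕ ℤ/8

Derivation:
rank_ℚ(R)=2; free=3−2=1
SNF(R) diag = [4, 8] → torsion [4, 8]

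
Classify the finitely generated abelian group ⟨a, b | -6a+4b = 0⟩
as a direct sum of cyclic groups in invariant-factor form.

Answer: M ≅ ℤ^1 ⊕ ℤ/2

Derivation:
rank_ℚ(R)=1; free=2−1=1
SNF(R) diag = [2] → torsion [2]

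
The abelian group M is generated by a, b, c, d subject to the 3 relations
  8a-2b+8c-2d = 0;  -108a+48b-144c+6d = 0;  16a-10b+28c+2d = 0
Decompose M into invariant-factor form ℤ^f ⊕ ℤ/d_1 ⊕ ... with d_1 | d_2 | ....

Answer: M ≅ ℤ^1 ⊕ ℤ/2 ⊕ ℤ/6 ⊕ ℤ/12

Derivation:
rank_ℚ(R)=3; free=4−3=1
SNF(R) diag = [2, 6, 12] → torsion [2, 6, 12]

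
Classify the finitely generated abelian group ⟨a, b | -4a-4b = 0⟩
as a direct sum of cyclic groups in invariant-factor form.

Answer: M ≅ ℤ^1 ⊕ ℤ/4

Derivation:
rank_ℚ(R)=1; free=2−1=1
SNF(R) diag = [4] → torsion [4]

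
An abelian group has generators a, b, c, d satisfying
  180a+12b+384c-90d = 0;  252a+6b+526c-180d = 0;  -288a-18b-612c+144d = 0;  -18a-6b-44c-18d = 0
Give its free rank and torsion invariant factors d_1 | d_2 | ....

rank_ℚ(R)=4; free=4−4=0
SNF(R) diag = [2, 6, 18, 54] → torsion [2, 6, 18, 54]

Answer: M ≅ ℤ/2 ⊕ ℤ/6 ⊕ ℤ/18 ⊕ ℤ/54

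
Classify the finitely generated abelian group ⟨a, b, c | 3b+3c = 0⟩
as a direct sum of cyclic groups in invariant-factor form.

Answer: M ≅ ℤ^2 ⊕ ℤ/3

Derivation:
rank_ℚ(R)=1; free=3−1=2
SNF(R) diag = [3] → torsion [3]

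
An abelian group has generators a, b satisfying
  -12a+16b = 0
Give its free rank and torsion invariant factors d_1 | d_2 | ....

rank_ℚ(R)=1; free=2−1=1
SNF(R) diag = [4] → torsion [4]

Answer: M ≅ ℤ^1 ⊕ ℤ/4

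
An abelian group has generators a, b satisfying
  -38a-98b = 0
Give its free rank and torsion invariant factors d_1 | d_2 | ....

Answer: M ≅ ℤ^1 ⊕ ℤ/2

Derivation:
rank_ℚ(R)=1; free=2−1=1
SNF(R) diag = [2] → torsion [2]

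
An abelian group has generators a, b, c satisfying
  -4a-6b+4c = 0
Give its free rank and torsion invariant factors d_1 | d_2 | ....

rank_ℚ(R)=1; free=3−1=2
SNF(R) diag = [2] → torsion [2]

Answer: M ≅ ℤ^2 ⊕ ℤ/2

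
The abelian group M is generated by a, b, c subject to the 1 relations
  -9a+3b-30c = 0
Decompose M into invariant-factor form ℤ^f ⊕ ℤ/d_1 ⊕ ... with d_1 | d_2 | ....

Answer: M ≅ ℤ^2 ⊕ ℤ/3

Derivation:
rank_ℚ(R)=1; free=3−1=2
SNF(R) diag = [3] → torsion [3]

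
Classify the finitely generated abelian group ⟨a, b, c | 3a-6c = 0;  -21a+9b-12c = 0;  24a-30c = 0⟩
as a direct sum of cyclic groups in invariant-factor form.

rank_ℚ(R)=3; free=3−3=0
SNF(R) diag = [3, 9, 18] → torsion [3, 9, 18]

Answer: M ≅ ℤ/3 ⊕ ℤ/9 ⊕ ℤ/18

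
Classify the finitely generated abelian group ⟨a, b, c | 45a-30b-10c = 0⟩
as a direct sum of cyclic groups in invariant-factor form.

Answer: M ≅ ℤ^2 ⊕ ℤ/5

Derivation:
rank_ℚ(R)=1; free=3−1=2
SNF(R) diag = [5] → torsion [5]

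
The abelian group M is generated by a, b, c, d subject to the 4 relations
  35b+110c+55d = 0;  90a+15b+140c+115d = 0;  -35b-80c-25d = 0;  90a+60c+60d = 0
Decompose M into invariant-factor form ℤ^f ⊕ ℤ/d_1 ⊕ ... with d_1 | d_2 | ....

Answer: M ≅ ℤ/5 ⊕ ℤ/10 ⊕ ℤ/30 ⊕ ℤ/90

Derivation:
rank_ℚ(R)=4; free=4−4=0
SNF(R) diag = [5, 10, 30, 90] → torsion [5, 10, 30, 90]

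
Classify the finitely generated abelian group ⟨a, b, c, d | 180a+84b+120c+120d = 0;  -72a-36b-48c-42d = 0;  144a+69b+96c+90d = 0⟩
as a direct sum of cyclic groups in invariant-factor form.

Answer: M ≅ ℤ^1 ⊕ ℤ/3 ⊕ ℤ/6 ⊕ ℤ/12

Derivation:
rank_ℚ(R)=3; free=4−3=1
SNF(R) diag = [3, 6, 12] → torsion [3, 6, 12]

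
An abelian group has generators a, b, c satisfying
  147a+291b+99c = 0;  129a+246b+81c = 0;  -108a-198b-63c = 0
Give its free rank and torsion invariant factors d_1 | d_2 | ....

Answer: M ≅ ℤ/3 ⊕ ℤ/9 ⊕ ℤ/9

Derivation:
rank_ℚ(R)=3; free=3−3=0
SNF(R) diag = [3, 9, 9] → torsion [3, 9, 9]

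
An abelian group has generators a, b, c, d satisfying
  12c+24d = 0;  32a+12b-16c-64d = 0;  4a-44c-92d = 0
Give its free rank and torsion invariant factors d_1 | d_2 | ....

rank_ℚ(R)=3; free=4−3=1
SNF(R) diag = [4, 12, 12] → torsion [4, 12, 12]

Answer: M ≅ ℤ^1 ⊕ ℤ/4 ⊕ ℤ/12 ⊕ ℤ/12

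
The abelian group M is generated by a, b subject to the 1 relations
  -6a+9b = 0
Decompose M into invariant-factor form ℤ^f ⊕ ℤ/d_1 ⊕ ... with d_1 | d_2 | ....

rank_ℚ(R)=1; free=2−1=1
SNF(R) diag = [3] → torsion [3]

Answer: M ≅ ℤ^1 ⊕ ℤ/3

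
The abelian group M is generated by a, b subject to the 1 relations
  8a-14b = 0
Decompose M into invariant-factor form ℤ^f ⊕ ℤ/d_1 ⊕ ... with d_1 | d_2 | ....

rank_ℚ(R)=1; free=2−1=1
SNF(R) diag = [2] → torsion [2]

Answer: M ≅ ℤ^1 ⊕ ℤ/2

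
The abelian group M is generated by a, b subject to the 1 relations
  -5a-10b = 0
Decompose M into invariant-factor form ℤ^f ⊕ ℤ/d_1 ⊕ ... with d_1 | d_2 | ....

Answer: M ≅ ℤ^1 ⊕ ℤ/5

Derivation:
rank_ℚ(R)=1; free=2−1=1
SNF(R) diag = [5] → torsion [5]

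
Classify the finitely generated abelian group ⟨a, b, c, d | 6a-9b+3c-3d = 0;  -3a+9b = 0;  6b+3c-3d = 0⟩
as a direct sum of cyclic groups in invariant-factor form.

Answer: M ≅ ℤ^1 ⊕ ℤ/3 ⊕ ℤ/3 ⊕ ℤ/3

Derivation:
rank_ℚ(R)=3; free=4−3=1
SNF(R) diag = [3, 3, 3] → torsion [3, 3, 3]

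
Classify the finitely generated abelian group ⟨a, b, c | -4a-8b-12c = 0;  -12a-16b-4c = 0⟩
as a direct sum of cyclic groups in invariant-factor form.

Answer: M ≅ ℤ^1 ⊕ ℤ/4 ⊕ ℤ/8

Derivation:
rank_ℚ(R)=2; free=3−2=1
SNF(R) diag = [4, 8] → torsion [4, 8]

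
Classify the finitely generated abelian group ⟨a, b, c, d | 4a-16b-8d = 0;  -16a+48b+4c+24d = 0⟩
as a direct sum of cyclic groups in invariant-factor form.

Answer: M ≅ ℤ^2 ⊕ ℤ/4 ⊕ ℤ/4

Derivation:
rank_ℚ(R)=2; free=4−2=2
SNF(R) diag = [4, 4] → torsion [4, 4]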